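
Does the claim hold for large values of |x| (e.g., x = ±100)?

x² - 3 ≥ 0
x = 100: LHS = 100² - 3 = 9997; 9997 ≥ 0 — holds
x = -100: LHS = (-100)² - 3 = 9997; 9997 ≥ 0 — holds

Answer: Yes, holds for both x = 100 and x = -100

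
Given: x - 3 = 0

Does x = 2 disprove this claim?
Substitute x = 2 into the relation:
x = 2: LHS = 2 - 3 = -1; -1 = 0 — FAILS

Since the claim fails at x = 2, this value is a counterexample.

Answer: Yes, x = 2 is a counterexample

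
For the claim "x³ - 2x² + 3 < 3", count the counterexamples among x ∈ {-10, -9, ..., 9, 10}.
Counterexamples in [-10, 10]: {0, 2, 3, 4, 5, 6, 7, 8, 9, 10}.

Counting them gives 10 values.

Answer: 10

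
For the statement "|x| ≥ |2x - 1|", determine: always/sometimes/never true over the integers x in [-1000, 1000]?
Holds at x = 1: LHS = |1| = 1, RHS = |2·1 - 1| = |1| = 1; 1 ≥ 1 — holds
Fails at x = 0: LHS = |0| = 0, RHS = |2·0 - 1| = |-1| = 1; 0 ≥ 1 — FAILS
It is satisfied by some integers in the range but not all.

Answer: Sometimes true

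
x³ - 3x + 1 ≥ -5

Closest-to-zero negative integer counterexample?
Testing negative integers from -1 downward:
x = -1: LHS = (-1)³ - 3·(-1) + 1 = 3; 3 ≥ -5 — holds
x = -2: LHS = (-2)³ - 3·(-2) + 1 = -1; -1 ≥ -5 — holds
x = -3: LHS = (-3)³ - 3·(-3) + 1 = -17; -17 ≥ -5 — FAILS  ← closest negative counterexample to 0

Answer: x = -3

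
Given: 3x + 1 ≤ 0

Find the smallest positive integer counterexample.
Testing positive integers:
x = 1: LHS = 3·1 + 1 = 4; 4 ≤ 0 — FAILS  ← smallest positive counterexample

Answer: x = 1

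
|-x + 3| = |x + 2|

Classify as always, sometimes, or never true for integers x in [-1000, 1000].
Track d = LHS − RHS over the integers in [-1000, 1000]. Equality would need d = 0, but d changes sign only between consecutive integers, jumping over 0:
x = 0: LHS = |-0 + 3| = |3| = 3, RHS = |0 + 2| = |2| = 2; 3 = 2 — FAILS  (d = 1)
x = 1: LHS = |-1 + 3| = |2| = 2, RHS = |1 + 2| = |3| = 3; 2 = 3 — FAILS  (d = -1)
Away from these crossings d keeps a constant sign, and checking every integer in [-1000, 1000] confirms d ≠ 0 throughout. Hence the two sides are never equal, so the claimed relation (=) fails for every integer in [-1000, 1000].

No integer in the range satisfies it.

Answer: Never true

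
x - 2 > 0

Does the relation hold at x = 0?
x = 0: LHS = 0 - 2 = -2; -2 > 0 — FAILS

The relation fails at x = 0, so x = 0 is a counterexample.

Answer: No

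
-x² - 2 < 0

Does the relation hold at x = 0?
x = 0: LHS = -0² - 2 = -2; -2 < 0 — holds

The relation is satisfied at x = 0.

Answer: Yes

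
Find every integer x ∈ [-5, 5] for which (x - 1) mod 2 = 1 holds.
Holds for: {-4, -2, 0, 2, 4}
Fails for: {-5, -3, -1, 1, 3, 5}

Answer: {-4, -2, 0, 2, 4}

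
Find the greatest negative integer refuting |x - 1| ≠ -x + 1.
Testing negative integers from -1 downward:
x = -1: LHS = |(-1) - 1| = |-2| = 2, RHS = -(-1) + 1 = 2; 2 ≠ 2 — FAILS  ← closest negative counterexample to 0

Answer: x = -1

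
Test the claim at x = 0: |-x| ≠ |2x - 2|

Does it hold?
x = 0: LHS = |-0| = |0| = 0, RHS = |2·0 - 2| = |-2| = 2; 0 ≠ 2 — holds

The relation is satisfied at x = 0.

Answer: Yes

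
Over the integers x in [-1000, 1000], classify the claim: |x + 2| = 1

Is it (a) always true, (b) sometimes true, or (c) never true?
Holds at x = -1: LHS = |(-1) + 2| = |1| = 1; 1 = 1 — holds
Fails at x = 0: LHS = |0 + 2| = |2| = 2; 2 = 1 — FAILS
It is satisfied by some integers in the range but not all.

Answer: Sometimes true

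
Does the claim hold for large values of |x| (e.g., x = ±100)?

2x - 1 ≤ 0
x = 100: LHS = 2·100 - 1 = 199; 199 ≤ 0 — FAILS
x = -100: LHS = 2·(-100) - 1 = -201; -201 ≤ 0 — holds

Answer: Partially: fails for x = 100, holds for x = -100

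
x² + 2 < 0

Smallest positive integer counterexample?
Testing positive integers:
x = 1: LHS = 1² + 2 = 3; 3 < 0 — FAILS  ← smallest positive counterexample

Answer: x = 1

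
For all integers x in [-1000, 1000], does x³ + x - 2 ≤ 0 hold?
The claim fails at x = 2:
x = 2: LHS = 2³ + 2 - 2 = 8; 8 ≤ 0 — FAILS

Because a single integer refutes it, the statement is false.

Answer: False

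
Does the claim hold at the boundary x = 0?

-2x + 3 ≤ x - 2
x = 0: LHS = -2·0 + 3 = 3, RHS = 0 - 2 = -2; 3 ≤ -2 — FAILS

The relation fails at x = 0, so x = 0 is a counterexample.

Answer: No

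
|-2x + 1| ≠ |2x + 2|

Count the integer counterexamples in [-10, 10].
Track d = LHS − RHS over the integers in [-10, 10]. Equality would need d = 0, but d changes sign only between consecutive integers, jumping over 0:
x = -1: LHS = |-2·(-1) + 1| = |3| = 3, RHS = |2·(-1) + 2| = |0| = 0; 3 ≠ 0 — holds  (d = 3)
x = 0: LHS = |-2·0 + 1| = |1| = 1, RHS = |2·0 + 2| = |2| = 2; 1 ≠ 2 — holds  (d = -1)
Away from these crossings d keeps a constant sign, and checking every integer in [-10, 10] confirms d ≠ 0 throughout. Hence the two sides are never equal, so the relation holds for every integer in [-10, 10].

No counterexample appears in that range.

Answer: 0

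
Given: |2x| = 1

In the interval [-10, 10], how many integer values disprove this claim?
Counterexamples in [-10, 10]: {-10, -9, -8, -7, -6, -5, -4, -3, -2, -1, 0, 1, 2, 3, 4, 5, 6, 7, 8, 9, 10}.

Counting them gives 21 values.

Answer: 21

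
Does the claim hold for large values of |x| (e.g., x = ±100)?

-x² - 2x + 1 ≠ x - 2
x = 100: LHS = -100² - 2·100 + 1 = -10199, RHS = 100 - 2 = 98; -10199 ≠ 98 — holds
x = -100: LHS = -(-100)² - 2·(-100) + 1 = -9799, RHS = (-100) - 2 = -102; -9799 ≠ -102 — holds

Answer: Yes, holds for both x = 100 and x = -100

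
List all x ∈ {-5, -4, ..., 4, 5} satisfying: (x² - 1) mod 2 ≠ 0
Holds for: {-4, -2, 0, 2, 4}
Fails for: {-5, -3, -1, 1, 3, 5}

Answer: {-4, -2, 0, 2, 4}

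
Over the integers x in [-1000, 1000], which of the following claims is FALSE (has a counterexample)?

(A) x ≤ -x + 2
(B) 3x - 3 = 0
(A) x = 2: RHS = -2 + 2 = 0; 2 ≤ 0 — FAILS
(B) x = 0: LHS = 3·0 - 3 = -3; -3 = 0 — FAILS

Answer: Both A and B are false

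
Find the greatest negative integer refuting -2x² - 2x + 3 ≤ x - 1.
Testing negative integers from -1 downward:
x = -1: LHS = -2·(-1)² - 2·(-1) + 3 = 3, RHS = (-1) - 1 = -2; 3 ≤ -2 — FAILS  ← closest negative counterexample to 0

Answer: x = -1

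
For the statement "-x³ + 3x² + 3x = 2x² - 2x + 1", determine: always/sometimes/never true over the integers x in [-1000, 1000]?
Track d = LHS − RHS over the integers in [-1000, 1000]. Equality would need d = 0, but d changes sign only between consecutive integers, jumping over 0:
x = -2: LHS = -(-2)³ + 3·(-2)² + 3·(-2) = 14, RHS = 2·(-2)² - 2·(-2) + 1 = 13; 14 = 13 — FAILS  (d = 1)
x = -1: LHS = -(-1)³ + 3·(-1)² + 3·(-1) = 1, RHS = 2·(-1)² - 2·(-1) + 1 = 5; 1 = 5 — FAILS  (d = -4)
x = 0: LHS = -0³ + 3·0² + 3·0 = 0, RHS = 2·0² - 2·0 + 1 = 1; 0 = 1 — FAILS  (d = -1)
x = 1: LHS = -1³ + 3·1² + 3·1 = 5, RHS = 2·1² - 2·1 + 1 = 1; 5 = 1 — FAILS  (d = 4)
x = 2: LHS = -2³ + 3·2² + 3·2 = 10, RHS = 2·2² - 2·2 + 1 = 5; 10 = 5 — FAILS  (d = 5)
x = 3: LHS = -3³ + 3·3² + 3·3 = 9, RHS = 2·3² - 2·3 + 1 = 13; 9 = 13 — FAILS  (d = -4)
Away from these crossings d keeps a constant sign, and checking every integer in [-1000, 1000] confirms d ≠ 0 throughout. Hence the two sides are never equal, so the claimed relation (=) fails for every integer in [-1000, 1000].

No integer in the range satisfies it.

Answer: Never true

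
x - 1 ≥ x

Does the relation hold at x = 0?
x = 0: LHS = 0 - 1 = -1; -1 ≥ 0 — FAILS

The relation fails at x = 0, so x = 0 is a counterexample.

Answer: No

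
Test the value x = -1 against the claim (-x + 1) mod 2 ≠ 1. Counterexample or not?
Substitute x = -1 into the relation:
x = -1: LHS = (-(-1) + 1) mod 2 = 2 mod 2 = 0; 0 ≠ 1 — holds

The claim holds here, so x = -1 is not a counterexample. (A counterexample exists elsewhere, e.g. x = 0.)

Answer: No, x = -1 is not a counterexample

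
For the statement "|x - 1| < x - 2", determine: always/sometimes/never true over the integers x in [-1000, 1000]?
Over all integers in [-1000, 1000], LHS − RHS is smallest at x = 1, where it equals 1:
x = 1: LHS = |1 - 1| = |0| = 0, RHS = 1 - 2 = -1; 0 < -1 — FAILS
At the ends of the range:
x = -1000: LHS = |(-1000) - 1| = |-1001| = 1001, RHS = (-1000) - 2 = -1002; 1001 < -1002 — FAILS
x = 1000: LHS = |1000 - 1| = |999| = 999, RHS = 1000 - 2 = 998; 999 < 998 — FAILS
Hence LHS − RHS is never negative, i.e. LHS ≥ RHS throughout, so the claimed relation (<) fails for every integer in [-1000, 1000].

No integer in the range satisfies it.

Answer: Never true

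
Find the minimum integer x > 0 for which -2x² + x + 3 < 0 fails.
Testing positive integers:
x = 1: LHS = -2·1² + 1 + 3 = 2; 2 < 0 — FAILS  ← smallest positive counterexample

Answer: x = 1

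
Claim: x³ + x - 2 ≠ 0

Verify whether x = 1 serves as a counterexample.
Substitute x = 1 into the relation:
x = 1: LHS = 1³ + 1 - 2 = 0; 0 ≠ 0 — FAILS

Since the claim fails at x = 1, this value is a counterexample.

Answer: Yes, x = 1 is a counterexample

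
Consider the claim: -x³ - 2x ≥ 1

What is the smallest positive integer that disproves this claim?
Testing positive integers:
x = 1: LHS = -1³ - 2·1 = -3; -3 ≥ 1 — FAILS  ← smallest positive counterexample

Answer: x = 1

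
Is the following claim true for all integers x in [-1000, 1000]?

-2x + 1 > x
The claim fails at x = 1:
x = 1: LHS = -2·1 + 1 = -1; -1 > 1 — FAILS

Because a single integer refutes it, the statement is false.

Answer: False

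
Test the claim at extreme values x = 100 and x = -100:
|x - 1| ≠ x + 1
x = 100: LHS = |100 - 1| = |99| = 99, RHS = 100 + 1 = 101; 99 ≠ 101 — holds
x = -100: LHS = |(-100) - 1| = |-101| = 101, RHS = (-100) + 1 = -99; 101 ≠ -99 — holds

Answer: Yes, holds for both x = 100 and x = -100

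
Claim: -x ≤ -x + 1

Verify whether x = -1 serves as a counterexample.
Substitute x = -1 into the relation:
x = -1: LHS = -(-1) = 1, RHS = -(-1) + 1 = 2; 1 ≤ 2 — holds

The relation holds at x = -1, so it is not a counterexample.

Answer: No, x = -1 is not a counterexample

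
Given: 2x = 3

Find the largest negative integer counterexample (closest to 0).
Testing negative integers from -1 downward:
x = -1: LHS = 2·(-1) = -2; -2 = 3 — FAILS  ← closest negative counterexample to 0

Answer: x = -1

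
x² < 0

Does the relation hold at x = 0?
x = 0: LHS = 0² = 0; 0 < 0 — FAILS

The relation fails at x = 0, so x = 0 is a counterexample.

Answer: No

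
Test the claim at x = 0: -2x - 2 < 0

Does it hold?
x = 0: LHS = -2·0 - 2 = -2; -2 < 0 — holds

The relation is satisfied at x = 0.

Answer: Yes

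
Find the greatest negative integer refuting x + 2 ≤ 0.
Testing negative integers from -1 downward:
x = -1: LHS = (-1) + 2 = 1; 1 ≤ 0 — FAILS  ← closest negative counterexample to 0

Answer: x = -1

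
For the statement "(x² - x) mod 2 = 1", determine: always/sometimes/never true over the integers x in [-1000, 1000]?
For a polynomial with integer coefficients, its value mod 2 depends only on x mod 2, so it suffices to check one representative of each residue class, x = 0, 1:
x = 0: LHS = (0² - 0) mod 2 = 0 mod 2 = 0; 0 = 1 — FAILS
x = 1: LHS = (1² - 1) mod 2 = 0 mod 2 = 0; 0 = 1 — FAILS
The relation fails in every residue class, so the claimed relation (=) fails for every integer in [-1000, 1000].

No integer in the range satisfies it.

Answer: Never true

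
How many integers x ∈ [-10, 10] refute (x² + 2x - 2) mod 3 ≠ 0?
Counterexamples in [-10, 10]: {-10, -7, -4, -1, 2, 5, 8}.

Counting them gives 7 values.

Answer: 7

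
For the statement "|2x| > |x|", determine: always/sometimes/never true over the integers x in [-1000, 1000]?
Holds at x = 1: LHS = |2·1| = |2| = 2, RHS = |1| = 1; 2 > 1 — holds
Fails at x = 0: LHS = |2·0| = |0| = 0, RHS = |0| = 0; 0 > 0 — FAILS
It is satisfied by some integers in the range but not all.

Answer: Sometimes true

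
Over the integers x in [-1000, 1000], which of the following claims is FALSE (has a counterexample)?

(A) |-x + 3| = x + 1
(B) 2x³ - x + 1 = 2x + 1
(A) x = 0: LHS = |-0 + 3| = |3| = 3, RHS = 0 + 1 = 1; 3 = 1 — FAILS
(B) x = 1: LHS = 2·1³ - 1 + 1 = 2, RHS = 2·1 + 1 = 3; 2 = 3 — FAILS

Answer: Both A and B are false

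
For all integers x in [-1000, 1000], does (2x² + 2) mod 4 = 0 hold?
The claim fails at x = 0:
x = 0: LHS = (2·0² + 2) mod 4 = 2 mod 4 = 2; 2 = 0 — FAILS

Because a single integer refutes it, the statement is false.

Answer: False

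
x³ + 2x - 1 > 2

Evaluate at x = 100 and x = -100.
x = 100: LHS = 100³ + 2·100 - 1 = 1000199; 1000199 > 2 — holds
x = -100: LHS = (-100)³ + 2·(-100) - 1 = -1000201; -1000201 > 2 — FAILS

Answer: Partially: holds for x = 100, fails for x = -100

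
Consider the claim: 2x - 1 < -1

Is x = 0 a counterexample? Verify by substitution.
Substitute x = 0 into the relation:
x = 0: LHS = 2·0 - 1 = -1; -1 < -1 — FAILS

Since the claim fails at x = 0, this value is a counterexample.

Answer: Yes, x = 0 is a counterexample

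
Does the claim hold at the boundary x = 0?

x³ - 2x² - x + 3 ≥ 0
x = 0: LHS = 0³ - 2·0² - 0 + 3 = 3; 3 ≥ 0 — holds

The relation is satisfied at x = 0.

Answer: Yes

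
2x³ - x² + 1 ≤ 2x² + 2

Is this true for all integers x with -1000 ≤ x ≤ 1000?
The claim fails at x = 2:
x = 2: LHS = 2·2³ - 2² + 1 = 13, RHS = 2·2² + 2 = 10; 13 ≤ 10 — FAILS

Because a single integer refutes it, the statement is false.

Answer: False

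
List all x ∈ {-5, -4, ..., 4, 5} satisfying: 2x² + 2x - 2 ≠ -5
Over all integers in [-5, 5], LHS − RHS is always positive; it is smallest at x = 0, where it equals 3:
x = 0: LHS = 2·0² + 2·0 - 2 = -2; -2 ≠ -5 — holds
At the ends of the range:
x = -5: LHS = 2·(-5)² + 2·(-5) - 2 = 38; 38 ≠ -5 — holds
x = 5: LHS = 2·5² + 2·5 - 2 = 58; 58 ≠ -5 — holds
Hence LHS − RHS is never 0, i.e. the two sides are never equal, so the relation holds for every integer in [-5, 5].

Answer: All integers in [-5, 5]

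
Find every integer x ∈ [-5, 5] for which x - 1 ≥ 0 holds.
Holds for: {1, 2, 3, 4, 5}
Fails for: {-5, -4, -3, -2, -1, 0}

Answer: {1, 2, 3, 4, 5}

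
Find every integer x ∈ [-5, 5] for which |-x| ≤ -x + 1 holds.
Holds for: {-5, -4, -3, -2, -1, 0}
Fails for: {1, 2, 3, 4, 5}

Answer: {-5, -4, -3, -2, -1, 0}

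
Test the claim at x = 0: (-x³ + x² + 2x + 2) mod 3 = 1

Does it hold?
x = 0: LHS = (-0³ + 0² + 2·0 + 2) mod 3 = 2 mod 3 = 2; 2 = 1 — FAILS

The relation fails at x = 0, so x = 0 is a counterexample.

Answer: No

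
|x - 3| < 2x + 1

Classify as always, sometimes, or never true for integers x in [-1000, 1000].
Holds at x = 1: LHS = |1 - 3| = |-2| = 2, RHS = 2·1 + 1 = 3; 2 < 3 — holds
Fails at x = 0: LHS = |0 - 3| = |-3| = 3, RHS = 2·0 + 1 = 1; 3 < 1 — FAILS
It is satisfied by some integers in the range but not all.

Answer: Sometimes true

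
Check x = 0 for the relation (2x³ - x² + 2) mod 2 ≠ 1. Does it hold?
x = 0: LHS = (2·0³ - 0² + 2) mod 2 = 2 mod 2 = 0; 0 ≠ 1 — holds

The relation is satisfied at x = 0.

Answer: Yes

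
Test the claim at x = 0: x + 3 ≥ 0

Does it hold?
x = 0: LHS = 0 + 3 = 3; 3 ≥ 0 — holds

The relation is satisfied at x = 0.

Answer: Yes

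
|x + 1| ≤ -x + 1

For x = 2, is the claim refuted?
Substitute x = 2 into the relation:
x = 2: LHS = |2 + 1| = |3| = 3, RHS = -2 + 1 = -1; 3 ≤ -1 — FAILS

Since the claim fails at x = 2, this value is a counterexample.

Answer: Yes, x = 2 is a counterexample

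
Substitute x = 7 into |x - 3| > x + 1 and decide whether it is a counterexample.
Substitute x = 7 into the relation:
x = 7: LHS = |7 - 3| = |4| = 4, RHS = 7 + 1 = 8; 4 > 8 — FAILS

Since the claim fails at x = 7, this value is a counterexample.

Answer: Yes, x = 7 is a counterexample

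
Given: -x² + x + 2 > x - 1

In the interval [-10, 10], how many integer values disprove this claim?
Counterexamples in [-10, 10]: {-10, -9, -8, -7, -6, -5, -4, -3, -2, 2, 3, 4, 5, 6, 7, 8, 9, 10}.

Counting them gives 18 values.

Answer: 18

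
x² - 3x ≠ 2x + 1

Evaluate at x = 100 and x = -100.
x = 100: LHS = 100² - 3·100 = 9700, RHS = 2·100 + 1 = 201; 9700 ≠ 201 — holds
x = -100: LHS = (-100)² - 3·(-100) = 10300, RHS = 2·(-100) + 1 = -199; 10300 ≠ -199 — holds

Answer: Yes, holds for both x = 100 and x = -100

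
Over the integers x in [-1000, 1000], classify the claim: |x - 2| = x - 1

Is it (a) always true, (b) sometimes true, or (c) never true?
Track d = LHS − RHS over the integers in [-1000, 1000]. Equality would need d = 0, but d changes sign only between consecutive integers, jumping over 0:
x = 1: LHS = |1 - 2| = |-1| = 1, RHS = 1 - 1 = 0; 1 = 0 — FAILS  (d = 1)
x = 2: LHS = |2 - 2| = |0| = 0, RHS = 2 - 1 = 1; 0 = 1 — FAILS  (d = -1)
Away from these crossings d keeps a constant sign, and checking every integer in [-1000, 1000] confirms d ≠ 0 throughout. Hence the two sides are never equal, so the claimed relation (=) fails for every integer in [-1000, 1000].

No integer in the range satisfies it.

Answer: Never true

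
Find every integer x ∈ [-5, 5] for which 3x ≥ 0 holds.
Holds for: {0, 1, 2, 3, 4, 5}
Fails for: {-5, -4, -3, -2, -1}

Answer: {0, 1, 2, 3, 4, 5}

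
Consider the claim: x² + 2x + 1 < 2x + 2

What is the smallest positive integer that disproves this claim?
Testing positive integers:
x = 1: LHS = 1² + 2·1 + 1 = 4, RHS = 2·1 + 2 = 4; 4 < 4 — FAILS  ← smallest positive counterexample

Answer: x = 1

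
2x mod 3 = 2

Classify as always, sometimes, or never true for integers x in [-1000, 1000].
Holds at x = 1: LHS = (2·1) mod 3 = 2 mod 3 = 2; 2 = 2 — holds
Fails at x = 0: LHS = (2·0) mod 3 = 0 mod 3 = 0; 0 = 2 — FAILS
It is satisfied by some integers in the range but not all.

Answer: Sometimes true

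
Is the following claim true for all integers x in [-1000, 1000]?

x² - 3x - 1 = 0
The claim fails at x = 0:
x = 0: LHS = 0² - 3·0 - 1 = -1; -1 = 0 — FAILS

Because a single integer refutes it, the statement is false.

Answer: False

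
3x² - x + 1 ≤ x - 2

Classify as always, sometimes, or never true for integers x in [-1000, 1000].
Over all integers in [-1000, 1000], LHS − RHS is smallest at x = 0, where it equals 3:
x = 0: LHS = 3·0² - 0 + 1 = 1, RHS = 0 - 2 = -2; 1 ≤ -2 — FAILS
At the ends of the range:
x = -1000: LHS = 3·(-1000)² - (-1000) + 1 = 3001001, RHS = (-1000) - 2 = -1002; 3001001 ≤ -1002 — FAILS
x = 1000: LHS = 3·1000² - 1000 + 1 = 2999001, RHS = 1000 - 2 = 998; 2999001 ≤ 998 — FAILS
Hence LHS − RHS is never zero or negative, i.e. LHS > RHS throughout, so the claimed relation (≤) fails for every integer in [-1000, 1000].

No integer in the range satisfies it.

Answer: Never true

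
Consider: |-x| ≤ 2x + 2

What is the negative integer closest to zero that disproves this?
Testing negative integers from -1 downward:
x = -1: LHS = |-(-1)| = |1| = 1, RHS = 2·(-1) + 2 = 0; 1 ≤ 0 — FAILS  ← closest negative counterexample to 0

Answer: x = -1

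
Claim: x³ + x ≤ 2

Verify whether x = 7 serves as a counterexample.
Substitute x = 7 into the relation:
x = 7: LHS = 7³ + 7 = 350; 350 ≤ 2 — FAILS

Since the claim fails at x = 7, this value is a counterexample.

Answer: Yes, x = 7 is a counterexample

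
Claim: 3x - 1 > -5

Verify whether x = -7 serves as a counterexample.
Substitute x = -7 into the relation:
x = -7: LHS = 3·(-7) - 1 = -22; -22 > -5 — FAILS

Since the claim fails at x = -7, this value is a counterexample.

Answer: Yes, x = -7 is a counterexample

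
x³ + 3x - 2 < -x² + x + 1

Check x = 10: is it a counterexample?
Substitute x = 10 into the relation:
x = 10: LHS = 10³ + 3·10 - 2 = 1028, RHS = -10² + 10 + 1 = -89; 1028 < -89 — FAILS

Since the claim fails at x = 10, this value is a counterexample.

Answer: Yes, x = 10 is a counterexample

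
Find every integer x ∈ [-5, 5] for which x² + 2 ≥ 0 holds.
Over all integers in [-5, 5], LHS − RHS is smallest at x = 0, where it equals 2:
x = 0: LHS = 0² + 2 = 2; 2 ≥ 0 — holds
At the ends of the range:
x = -5: LHS = (-5)² + 2 = 27; 27 ≥ 0 — holds
x = 5: LHS = 5² + 2 = 27; 27 ≥ 0 — holds
Hence LHS − RHS is never negative, i.e. LHS ≥ RHS throughout, so the relation holds for every integer in [-5, 5].

Answer: All integers in [-5, 5]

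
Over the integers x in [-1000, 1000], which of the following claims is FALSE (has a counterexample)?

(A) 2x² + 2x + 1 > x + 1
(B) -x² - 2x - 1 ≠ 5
(A) x = 0: LHS = 2·0² + 2·0 + 1 = 1, RHS = 0 + 1 = 1; 1 > 1 — FAILS

(B) Over all integers in [-1000, 1000], LHS − RHS is always negative; it is closest to 0 at x = -1, where it equals -5:
x = -1: LHS = -(-1)² - 2·(-1) - 1 = 0; 0 ≠ 5 — holds
At the ends of the range:
x = -1000: LHS = -(-1000)² - 2·(-1000) - 1 = -998001; -998001 ≠ 5 — holds
x = 1000: LHS = -1000² - 2·1000 - 1 = -1002001; -1002001 ≠ 5 — holds
Hence LHS − RHS is never 0, i.e. the two sides are never equal, so the relation holds for every integer in [-1000, 1000].

Only (A) has a counterexample.

Answer: A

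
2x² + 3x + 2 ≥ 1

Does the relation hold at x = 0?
x = 0: LHS = 2·0² + 3·0 + 2 = 2; 2 ≥ 1 — holds

The relation is satisfied at x = 0.

Answer: Yes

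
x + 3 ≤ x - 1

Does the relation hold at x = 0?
x = 0: LHS = 0 + 3 = 3, RHS = 0 - 1 = -1; 3 ≤ -1 — FAILS

The relation fails at x = 0, so x = 0 is a counterexample.

Answer: No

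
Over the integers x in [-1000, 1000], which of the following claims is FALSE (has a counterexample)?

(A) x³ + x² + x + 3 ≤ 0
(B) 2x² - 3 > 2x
(A) x = 0: LHS = 0³ + 0² + 0 + 3 = 3; 3 ≤ 0 — FAILS
(B) x = 0: LHS = 2·0² - 3 = -3, RHS = 2·0 = 0; -3 > 0 — FAILS

Answer: Both A and B are false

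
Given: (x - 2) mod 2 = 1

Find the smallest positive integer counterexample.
Testing positive integers:
x = 1: LHS = (1 - 2) mod 2 = (-1) mod 2 = 1; 1 = 1 — holds
x = 2: LHS = (2 - 2) mod 2 = 0 mod 2 = 0; 0 = 1 — FAILS  ← smallest positive counterexample

Answer: x = 2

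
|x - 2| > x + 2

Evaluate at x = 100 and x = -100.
x = 100: LHS = |100 - 2| = |98| = 98, RHS = 100 + 2 = 102; 98 > 102 — FAILS
x = -100: LHS = |(-100) - 2| = |-102| = 102, RHS = (-100) + 2 = -98; 102 > -98 — holds

Answer: Partially: fails for x = 100, holds for x = -100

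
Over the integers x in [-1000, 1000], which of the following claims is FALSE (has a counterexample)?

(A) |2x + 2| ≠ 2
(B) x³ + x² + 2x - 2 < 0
(A) x = 0: LHS = |2·0 + 2| = |2| = 2; 2 ≠ 2 — FAILS
(B) x = 1: LHS = 1³ + 1² + 2·1 - 2 = 2; 2 < 0 — FAILS

Answer: Both A and B are false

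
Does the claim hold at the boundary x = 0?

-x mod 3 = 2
x = 0: LHS = (-0) mod 3 = 0 mod 3 = 0; 0 = 2 — FAILS

The relation fails at x = 0, so x = 0 is a counterexample.

Answer: No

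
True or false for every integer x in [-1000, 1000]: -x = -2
The claim fails at x = 0:
x = 0: LHS = -0 = 0; 0 = -2 — FAILS

Because a single integer refutes it, the statement is false.

Answer: False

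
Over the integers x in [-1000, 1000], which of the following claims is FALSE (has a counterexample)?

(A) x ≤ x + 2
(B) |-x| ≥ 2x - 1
(A) Over all integers in [-1000, 1000], LHS − RHS is largest at x = 0, where it equals -2:
x = 0: RHS = 0 + 2 = 2; 0 ≤ 2 — holds
At the ends of the range:
x = -1000: RHS = (-1000) + 2 = -998; -1000 ≤ -998 — holds
x = 1000: RHS = 1000 + 2 = 1002; 1000 ≤ 1002 — holds
Hence LHS − RHS is never positive, i.e. LHS ≤ RHS throughout, so the relation holds for every integer in [-1000, 1000].

(B) x = 2: LHS = |-2| = 2, RHS = 2·2 - 1 = 3; 2 ≥ 3 — FAILS

Only (B) has a counterexample.

Answer: B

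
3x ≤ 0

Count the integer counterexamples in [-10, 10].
Counterexamples in [-10, 10]: {1, 2, 3, 4, 5, 6, 7, 8, 9, 10}.

Counting them gives 10 values.

Answer: 10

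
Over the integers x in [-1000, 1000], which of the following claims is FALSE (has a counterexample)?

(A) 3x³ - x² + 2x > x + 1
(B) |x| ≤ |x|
(A) x = 0: LHS = 3·0³ - 0² + 2·0 = 0, RHS = 0 + 1 = 1; 0 > 1 — FAILS

(B) Over all integers in [-1000, 1000], LHS − RHS is largest at x = 0, where it equals 0:
x = 0: LHS = |0| = 0, RHS = |0| = 0; 0 ≤ 0 — holds
At the ends of the range:
x = -1000: LHS = |-1000| = 1000, RHS = |-1000| = 1000; 1000 ≤ 1000 — holds
x = 1000: LHS = |1000| = 1000, RHS = |1000| = 1000; 1000 ≤ 1000 — holds
Hence LHS − RHS is never positive, i.e. LHS ≤ RHS throughout, so the relation holds for every integer in [-1000, 1000].

Only (A) has a counterexample.

Answer: A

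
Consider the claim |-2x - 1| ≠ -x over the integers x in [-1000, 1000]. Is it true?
The claim fails at x = -1:
x = -1: LHS = |-2·(-1) - 1| = |1| = 1, RHS = -(-1) = 1; 1 ≠ 1 — FAILS

Because a single integer refutes it, the statement is false.

Answer: False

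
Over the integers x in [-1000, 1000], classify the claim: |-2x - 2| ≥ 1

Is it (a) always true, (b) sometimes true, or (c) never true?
Holds at x = 0: LHS = |-2·0 - 2| = |-2| = 2; 2 ≥ 1 — holds
Fails at x = -1: LHS = |-2·(-1) - 2| = |0| = 0; 0 ≥ 1 — FAILS
It is satisfied by some integers in the range but not all.

Answer: Sometimes true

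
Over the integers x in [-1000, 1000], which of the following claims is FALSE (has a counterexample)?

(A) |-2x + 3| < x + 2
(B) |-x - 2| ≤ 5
(A) x = 0: LHS = |-2·0 + 3| = |3| = 3, RHS = 0 + 2 = 2; 3 < 2 — FAILS
(B) x = 4: LHS = |-4 - 2| = |-6| = 6; 6 ≤ 5 — FAILS

Answer: Both A and B are false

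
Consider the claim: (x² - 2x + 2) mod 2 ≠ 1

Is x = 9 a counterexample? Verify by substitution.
Substitute x = 9 into the relation:
x = 9: LHS = (9² - 2·9 + 2) mod 2 = 65 mod 2 = 1; 1 ≠ 1 — FAILS

Since the claim fails at x = 9, this value is a counterexample.

Answer: Yes, x = 9 is a counterexample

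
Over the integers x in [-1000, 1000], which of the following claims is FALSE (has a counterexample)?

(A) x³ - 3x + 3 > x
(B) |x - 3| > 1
(A) x = 1: LHS = 1³ - 3·1 + 3 = 1; 1 > 1 — FAILS
(B) x = 2: LHS = |2 - 3| = |-1| = 1; 1 > 1 — FAILS

Answer: Both A and B are false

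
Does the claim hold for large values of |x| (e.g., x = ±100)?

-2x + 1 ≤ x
x = 100: LHS = -2·100 + 1 = -199; -199 ≤ 100 — holds
x = -100: LHS = -2·(-100) + 1 = 201; 201 ≤ -100 — FAILS

Answer: Partially: holds for x = 100, fails for x = -100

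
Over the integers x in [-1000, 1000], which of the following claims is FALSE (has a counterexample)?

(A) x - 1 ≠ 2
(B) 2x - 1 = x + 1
(A) x = 3: LHS = 3 - 1 = 2; 2 ≠ 2 — FAILS
(B) x = 0: LHS = 2·0 - 1 = -1, RHS = 0 + 1 = 1; -1 = 1 — FAILS

Answer: Both A and B are false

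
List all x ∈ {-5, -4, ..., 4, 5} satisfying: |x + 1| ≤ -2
An absolute value is never negative, so the left side is ≥ 0 for every x, while the right side is -2. Tightest case in [-5, 5] is x = -1:
x = -1: LHS = |(-1) + 1| = |0| = 0; 0 ≤ -2 — FAILS
Hence LHS − RHS is never zero or negative, i.e. LHS > RHS throughout, so the claimed relation (≤) fails for every integer in [-5, 5].

Answer: None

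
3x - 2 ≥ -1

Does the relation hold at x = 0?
x = 0: LHS = 3·0 - 2 = -2; -2 ≥ -1 — FAILS

The relation fails at x = 0, so x = 0 is a counterexample.

Answer: No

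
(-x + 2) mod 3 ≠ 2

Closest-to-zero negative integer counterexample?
Testing negative integers from -1 downward:
x = -1: LHS = (-(-1) + 2) mod 3 = 3 mod 3 = 0; 0 ≠ 2 — holds
x = -2: LHS = (-(-2) + 2) mod 3 = 4 mod 3 = 1; 1 ≠ 2 — holds
x = -3: LHS = (-(-3) + 2) mod 3 = 5 mod 3 = 2; 2 ≠ 2 — FAILS  ← closest negative counterexample to 0

Answer: x = -3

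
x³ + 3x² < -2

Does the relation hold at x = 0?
x = 0: LHS = 0³ + 3·0² = 0; 0 < -2 — FAILS

The relation fails at x = 0, so x = 0 is a counterexample.

Answer: No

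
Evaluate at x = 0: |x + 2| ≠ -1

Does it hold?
x = 0: LHS = |0 + 2| = |2| = 2; 2 ≠ -1 — holds

The relation is satisfied at x = 0.

Answer: Yes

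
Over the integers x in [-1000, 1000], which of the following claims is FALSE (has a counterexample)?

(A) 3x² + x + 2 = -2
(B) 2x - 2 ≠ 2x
(A) x = 0: LHS = 3·0² + 0 + 2 = 2; 2 = -2 — FAILS

(B) Over all integers in [-1000, 1000], LHS − RHS is always negative; it is closest to 0 at x = 0, where it equals -2:
x = 0: LHS = 2·0 - 2 = -2, RHS = 2·0 = 0; -2 ≠ 0 — holds
At the ends of the range:
x = -1000: LHS = 2·(-1000) - 2 = -2002, RHS = 2·(-1000) = -2000; -2002 ≠ -2000 — holds
x = 1000: LHS = 2·1000 - 2 = 1998, RHS = 2·1000 = 2000; 1998 ≠ 2000 — holds
Hence LHS − RHS is never 0, i.e. the two sides are never equal, so the relation holds for every integer in [-1000, 1000].

Only (A) has a counterexample.

Answer: A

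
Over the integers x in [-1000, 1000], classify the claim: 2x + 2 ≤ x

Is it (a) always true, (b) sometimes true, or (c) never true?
Holds at x = -2: LHS = 2·(-2) + 2 = -2; -2 ≤ -2 — holds
Fails at x = 0: LHS = 2·0 + 2 = 2; 2 ≤ 0 — FAILS
It is satisfied by some integers in the range but not all.

Answer: Sometimes true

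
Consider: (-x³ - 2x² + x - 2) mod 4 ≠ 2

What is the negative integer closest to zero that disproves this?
Testing negative integers from -1 downward:
x = -1: LHS = (-(-1)³ - 2·(-1)² + (-1) - 2) mod 4 = (-4) mod 4 = 0; 0 ≠ 2 — holds
x = -2: LHS = (-(-2)³ - 2·(-2)² + (-2) - 2) mod 4 = (-4) mod 4 = 0; 0 ≠ 2 — holds
x = -3: LHS = (-(-3)³ - 2·(-3)² + (-3) - 2) mod 4 = 4 mod 4 = 0; 0 ≠ 2 — holds
x = -4: LHS = (-(-4)³ - 2·(-4)² + (-4) - 2) mod 4 = 26 mod 4 = 2; 2 ≠ 2 — FAILS  ← closest negative counterexample to 0

Answer: x = -4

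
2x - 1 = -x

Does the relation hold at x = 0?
x = 0: LHS = 2·0 - 1 = -1, RHS = -0 = 0; -1 = 0 — FAILS

The relation fails at x = 0, so x = 0 is a counterexample.

Answer: No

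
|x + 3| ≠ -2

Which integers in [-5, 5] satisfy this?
An absolute value is never negative, so the left side is ≥ 0 for every x, while the right side is -2. Tightest case in [-5, 5] is x = -3:
x = -3: LHS = |(-3) + 3| = |0| = 0; 0 ≠ -2 — holds
Hence LHS − RHS is never 0, i.e. the two sides are never equal, so the relation holds for every integer in [-5, 5].

Answer: All integers in [-5, 5]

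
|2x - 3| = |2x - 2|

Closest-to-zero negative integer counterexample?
Testing negative integers from -1 downward:
x = -1: LHS = |2·(-1) - 3| = |-5| = 5, RHS = |2·(-1) - 2| = |-4| = 4; 5 = 4 — FAILS  ← closest negative counterexample to 0

Answer: x = -1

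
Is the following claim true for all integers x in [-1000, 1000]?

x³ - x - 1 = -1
The claim fails at x = 2:
x = 2: LHS = 2³ - 2 - 1 = 5; 5 = -1 — FAILS

Because a single integer refutes it, the statement is false.

Answer: False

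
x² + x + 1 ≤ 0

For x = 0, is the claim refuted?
Substitute x = 0 into the relation:
x = 0: LHS = 0² + 0 + 1 = 1; 1 ≤ 0 — FAILS

Since the claim fails at x = 0, this value is a counterexample.

Answer: Yes, x = 0 is a counterexample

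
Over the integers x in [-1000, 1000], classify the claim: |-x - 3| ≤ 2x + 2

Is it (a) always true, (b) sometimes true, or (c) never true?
Holds at x = 1: LHS = |-1 - 3| = |-4| = 4, RHS = 2·1 + 2 = 4; 4 ≤ 4 — holds
Fails at x = 0: LHS = |-0 - 3| = |-3| = 3, RHS = 2·0 + 2 = 2; 3 ≤ 2 — FAILS
It is satisfied by some integers in the range but not all.

Answer: Sometimes true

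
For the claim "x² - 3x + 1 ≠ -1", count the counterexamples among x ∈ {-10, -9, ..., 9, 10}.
Counterexamples in [-10, 10]: {1, 2}.

Counting them gives 2 values.

Answer: 2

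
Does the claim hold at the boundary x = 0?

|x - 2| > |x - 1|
x = 0: LHS = |0 - 2| = |-2| = 2, RHS = |0 - 1| = |-1| = 1; 2 > 1 — holds

The relation is satisfied at x = 0.

Answer: Yes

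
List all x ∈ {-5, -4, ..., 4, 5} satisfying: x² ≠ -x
Holds for: {-5, -4, -3, -2, 1, 2, 3, 4, 5}
Fails for: {-1, 0}

Answer: {-5, -4, -3, -2, 1, 2, 3, 4, 5}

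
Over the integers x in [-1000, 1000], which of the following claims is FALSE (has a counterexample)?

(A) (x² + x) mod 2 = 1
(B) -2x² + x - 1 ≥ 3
(A) x = 0: LHS = (0² + 0) mod 2 = 0 mod 2 = 0; 0 = 1 — FAILS
(B) x = 0: LHS = -2·0² + 0 - 1 = -1; -1 ≥ 3 — FAILS

Answer: Both A and B are false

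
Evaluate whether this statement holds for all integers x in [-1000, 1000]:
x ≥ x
Over all integers in [-1000, 1000], LHS − RHS is smallest at x = 0, where it equals 0:
x = 0: 0 ≥ 0 — holds
At the ends of the range:
x = -1000: -1000 ≥ -1000 — holds
x = 1000: 1000 ≥ 1000 — holds
Hence LHS − RHS is never negative, i.e. LHS ≥ RHS throughout, so the relation holds for every integer in [-1000, 1000].

No counterexample exists.

Answer: True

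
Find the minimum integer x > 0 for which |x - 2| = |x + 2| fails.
Testing positive integers:
x = 1: LHS = |1 - 2| = |-1| = 1, RHS = |1 + 2| = |3| = 3; 1 = 3 — FAILS  ← smallest positive counterexample

Answer: x = 1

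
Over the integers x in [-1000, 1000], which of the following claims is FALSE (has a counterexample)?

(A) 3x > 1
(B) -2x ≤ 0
(A) x = 0: LHS = 3·0 = 0; 0 > 1 — FAILS
(B) x = -1: LHS = -2·(-1) = 2; 2 ≤ 0 — FAILS

Answer: Both A and B are false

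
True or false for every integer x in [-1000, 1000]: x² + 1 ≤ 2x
The claim fails at x = 0:
x = 0: LHS = 0² + 1 = 1, RHS = 2·0 = 0; 1 ≤ 0 — FAILS

Because a single integer refutes it, the statement is false.

Answer: False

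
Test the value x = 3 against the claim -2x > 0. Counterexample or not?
Substitute x = 3 into the relation:
x = 3: LHS = -2·3 = -6; -6 > 0 — FAILS

Since the claim fails at x = 3, this value is a counterexample.

Answer: Yes, x = 3 is a counterexample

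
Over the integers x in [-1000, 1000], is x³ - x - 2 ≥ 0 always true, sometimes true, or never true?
Holds at x = 2: LHS = 2³ - 2 - 2 = 4; 4 ≥ 0 — holds
Fails at x = 0: LHS = 0³ - 0 - 2 = -2; -2 ≥ 0 — FAILS
It is satisfied by some integers in the range but not all.

Answer: Sometimes true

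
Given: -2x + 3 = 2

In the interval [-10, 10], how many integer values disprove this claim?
Counterexamples in [-10, 10]: {-10, -9, -8, -7, -6, -5, -4, -3, -2, -1, 0, 1, 2, 3, 4, 5, 6, 7, 8, 9, 10}.

Counting them gives 21 values.

Answer: 21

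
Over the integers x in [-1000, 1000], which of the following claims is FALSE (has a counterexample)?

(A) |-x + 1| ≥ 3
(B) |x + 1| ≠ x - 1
(A) x = 0: LHS = |-0 + 1| = |1| = 1; 1 ≥ 3 — FAILS

(B) Over all integers in [-1000, 1000], LHS − RHS is always positive; it is smallest at x = 0, where it equals 2:
x = 0: LHS = |0 + 1| = |1| = 1, RHS = 0 - 1 = -1; 1 ≠ -1 — holds
At the ends of the range:
x = -1000: LHS = |(-1000) + 1| = |-999| = 999, RHS = (-1000) - 1 = -1001; 999 ≠ -1001 — holds
x = 1000: LHS = |1000 + 1| = |1001| = 1001, RHS = 1000 - 1 = 999; 1001 ≠ 999 — holds
Hence LHS − RHS is never 0, i.e. the two sides are never equal, so the relation holds for every integer in [-1000, 1000].

Only (A) has a counterexample.

Answer: A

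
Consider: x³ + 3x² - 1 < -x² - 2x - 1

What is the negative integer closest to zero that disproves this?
Testing negative integers from -1 downward:
x = -1: LHS = (-1)³ + 3·(-1)² - 1 = 1, RHS = -(-1)² - 2·(-1) - 1 = 0; 1 < 0 — FAILS  ← closest negative counterexample to 0

Answer: x = -1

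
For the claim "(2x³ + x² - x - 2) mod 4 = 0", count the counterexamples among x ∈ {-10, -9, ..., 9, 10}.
Counterexamples in [-10, 10]: {-9, -8, -5, -4, -1, 0, 3, 4, 7, 8}.

Counting them gives 10 values.

Answer: 10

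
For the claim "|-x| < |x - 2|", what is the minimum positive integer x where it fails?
Testing positive integers:
x = 1: LHS = |-1| = 1, RHS = |1 - 2| = |-1| = 1; 1 < 1 — FAILS  ← smallest positive counterexample

Answer: x = 1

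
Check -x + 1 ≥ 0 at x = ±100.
x = 100: LHS = -100 + 1 = -99; -99 ≥ 0 — FAILS
x = -100: LHS = -(-100) + 1 = 101; 101 ≥ 0 — holds

Answer: Partially: fails for x = 100, holds for x = -100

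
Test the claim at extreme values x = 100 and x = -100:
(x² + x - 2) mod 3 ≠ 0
x = 100: LHS = (100² + 100 - 2) mod 3 = 10098 mod 3 = 0; 0 ≠ 0 — FAILS
x = -100: LHS = ((-100)² + (-100) - 2) mod 3 = 9898 mod 3 = 1; 1 ≠ 0 — holds

Answer: Partially: fails for x = 100, holds for x = -100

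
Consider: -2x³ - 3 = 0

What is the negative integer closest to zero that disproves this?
Testing negative integers from -1 downward:
x = -1: LHS = -2·(-1)³ - 3 = -1; -1 = 0 — FAILS  ← closest negative counterexample to 0

Answer: x = -1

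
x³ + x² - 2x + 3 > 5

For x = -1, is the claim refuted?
Substitute x = -1 into the relation:
x = -1: LHS = (-1)³ + (-1)² - 2·(-1) + 3 = 5; 5 > 5 — FAILS

Since the claim fails at x = -1, this value is a counterexample.

Answer: Yes, x = -1 is a counterexample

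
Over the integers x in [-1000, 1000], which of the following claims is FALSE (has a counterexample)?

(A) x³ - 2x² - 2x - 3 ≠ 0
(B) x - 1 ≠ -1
(A) x = 3: LHS = 3³ - 2·3² - 2·3 - 3 = 0; 0 ≠ 0 — FAILS
(B) x = 0: LHS = 0 - 1 = -1; -1 ≠ -1 — FAILS

Answer: Both A and B are false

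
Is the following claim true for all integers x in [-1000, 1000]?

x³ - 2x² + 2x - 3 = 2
The claim fails at x = 0:
x = 0: LHS = 0³ - 2·0² + 2·0 - 3 = -3; -3 = 2 — FAILS

Because a single integer refutes it, the statement is false.

Answer: False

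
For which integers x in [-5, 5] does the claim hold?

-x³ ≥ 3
Holds for: {-5, -4, -3, -2}
Fails for: {-1, 0, 1, 2, 3, 4, 5}

Answer: {-5, -4, -3, -2}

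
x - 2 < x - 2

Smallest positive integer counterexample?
Testing positive integers:
x = 1: LHS = 1 - 2 = -1, RHS = 1 - 2 = -1; -1 < -1 — FAILS  ← smallest positive counterexample

Answer: x = 1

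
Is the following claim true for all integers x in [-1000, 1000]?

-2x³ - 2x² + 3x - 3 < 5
The claim fails at x = -3:
x = -3: LHS = -2·(-3)³ - 2·(-3)² + 3·(-3) - 3 = 24; 24 < 5 — FAILS

Because a single integer refutes it, the statement is false.

Answer: False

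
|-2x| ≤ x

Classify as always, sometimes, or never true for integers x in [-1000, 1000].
Holds at x = 0: LHS = |-2·0| = |0| = 0; 0 ≤ 0 — holds
Fails at x = 1: LHS = |-2·1| = |-2| = 2; 2 ≤ 1 — FAILS
It is satisfied by some integers in the range but not all.

Answer: Sometimes true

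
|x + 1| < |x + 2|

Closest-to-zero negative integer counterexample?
Testing negative integers from -1 downward:
x = -1: LHS = |(-1) + 1| = |0| = 0, RHS = |(-1) + 2| = |1| = 1; 0 < 1 — holds
x = -2: LHS = |(-2) + 1| = |-1| = 1, RHS = |(-2) + 2| = |0| = 0; 1 < 0 — FAILS  ← closest negative counterexample to 0

Answer: x = -2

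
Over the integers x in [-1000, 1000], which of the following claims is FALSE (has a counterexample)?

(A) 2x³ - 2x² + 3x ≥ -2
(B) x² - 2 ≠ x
(A) x = -1: LHS = 2·(-1)³ - 2·(-1)² + 3·(-1) = -7; -7 ≥ -2 — FAILS
(B) x = -1: LHS = (-1)² - 2 = -1; -1 ≠ -1 — FAILS

Answer: Both A and B are false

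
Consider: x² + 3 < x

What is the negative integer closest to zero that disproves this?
Testing negative integers from -1 downward:
x = -1: LHS = (-1)² + 3 = 4; 4 < -1 — FAILS  ← closest negative counterexample to 0

Answer: x = -1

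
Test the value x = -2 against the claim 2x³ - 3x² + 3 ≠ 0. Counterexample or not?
Substitute x = -2 into the relation:
x = -2: LHS = 2·(-2)³ - 3·(-2)² + 3 = -25; -25 ≠ 0 — holds

The relation holds at x = -2, so it is not a counterexample.

Answer: No, x = -2 is not a counterexample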